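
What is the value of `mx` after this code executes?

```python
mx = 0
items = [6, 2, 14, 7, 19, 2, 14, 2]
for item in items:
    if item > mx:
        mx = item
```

Let's trace through this code step by step.

Initialize: mx = 0
Initialize: items = [6, 2, 14, 7, 19, 2, 14, 2]
Entering loop: for item in items:

After execution: mx = 19
19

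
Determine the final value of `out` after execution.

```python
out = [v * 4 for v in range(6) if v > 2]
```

Let's trace through this code step by step.

Initialize: out = [v * 4 for v in range(6) if v > 2]

After execution: out = [12, 16, 20]
[12, 16, 20]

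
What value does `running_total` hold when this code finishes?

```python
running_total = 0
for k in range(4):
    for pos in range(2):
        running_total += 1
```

Let's trace through this code step by step.

Initialize: running_total = 0
Entering loop: for k in range(4):

After execution: running_total = 8
8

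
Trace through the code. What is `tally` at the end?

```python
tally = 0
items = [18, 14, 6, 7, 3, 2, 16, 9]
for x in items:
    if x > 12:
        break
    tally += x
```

Let's trace through this code step by step.

Initialize: tally = 0
Initialize: items = [18, 14, 6, 7, 3, 2, 16, 9]
Entering loop: for x in items:

After execution: tally = 0
0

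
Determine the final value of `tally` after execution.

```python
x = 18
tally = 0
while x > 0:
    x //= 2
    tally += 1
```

Let's trace through this code step by step.

Initialize: x = 18
Initialize: tally = 0
Entering loop: while x > 0:

After execution: tally = 5
5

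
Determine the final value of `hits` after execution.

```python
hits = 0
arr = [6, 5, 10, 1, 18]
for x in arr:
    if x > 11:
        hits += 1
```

Let's trace through this code step by step.

Initialize: hits = 0
Initialize: arr = [6, 5, 10, 1, 18]
Entering loop: for x in arr:

After execution: hits = 1
1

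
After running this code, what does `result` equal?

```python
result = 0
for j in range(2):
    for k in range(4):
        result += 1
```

Let's trace through this code step by step.

Initialize: result = 0
Entering loop: for j in range(2):

After execution: result = 8
8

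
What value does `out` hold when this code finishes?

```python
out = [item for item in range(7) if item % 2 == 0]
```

Let's trace through this code step by step.

Initialize: out = [item for item in range(7) if item % 2 == 0]

After execution: out = [0, 2, 4, 6]
[0, 2, 4, 6]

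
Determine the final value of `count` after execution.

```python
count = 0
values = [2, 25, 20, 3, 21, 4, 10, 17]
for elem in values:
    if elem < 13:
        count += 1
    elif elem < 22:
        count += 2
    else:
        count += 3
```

Let's trace through this code step by step.

Initialize: count = 0
Initialize: values = [2, 25, 20, 3, 21, 4, 10, 17]
Entering loop: for elem in values:

After execution: count = 13
13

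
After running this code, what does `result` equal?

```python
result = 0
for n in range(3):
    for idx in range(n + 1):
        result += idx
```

Let's trace through this code step by step.

Initialize: result = 0
Entering loop: for n in range(3):

After execution: result = 4
4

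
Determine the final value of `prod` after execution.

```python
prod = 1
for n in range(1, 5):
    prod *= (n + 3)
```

Let's trace through this code step by step.

Initialize: prod = 1
Entering loop: for n in range(1, 5):

After execution: prod = 840
840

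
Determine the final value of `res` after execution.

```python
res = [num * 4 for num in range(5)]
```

Let's trace through this code step by step.

Initialize: res = [num * 4 for num in range(5)]

After execution: res = [0, 4, 8, 12, 16]
[0, 4, 8, 12, 16]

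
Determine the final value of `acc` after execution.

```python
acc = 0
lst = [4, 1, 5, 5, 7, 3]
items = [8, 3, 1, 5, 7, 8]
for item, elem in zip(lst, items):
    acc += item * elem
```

Let's trace through this code step by step.

Initialize: acc = 0
Initialize: lst = [4, 1, 5, 5, 7, 3]
Initialize: items = [8, 3, 1, 5, 7, 8]
Entering loop: for item, elem in zip(lst, items):

After execution: acc = 138
138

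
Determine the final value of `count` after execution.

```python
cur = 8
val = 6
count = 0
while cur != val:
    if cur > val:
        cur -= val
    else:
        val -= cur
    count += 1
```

Let's trace through this code step by step.

Initialize: cur = 8
Initialize: val = 6
Initialize: count = 0
Entering loop: while cur != val:

After execution: count = 3
3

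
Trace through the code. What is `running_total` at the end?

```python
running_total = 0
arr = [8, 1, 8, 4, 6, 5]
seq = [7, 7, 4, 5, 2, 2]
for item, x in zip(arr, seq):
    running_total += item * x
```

Let's trace through this code step by step.

Initialize: running_total = 0
Initialize: arr = [8, 1, 8, 4, 6, 5]
Initialize: seq = [7, 7, 4, 5, 2, 2]
Entering loop: for item, x in zip(arr, seq):

After execution: running_total = 137
137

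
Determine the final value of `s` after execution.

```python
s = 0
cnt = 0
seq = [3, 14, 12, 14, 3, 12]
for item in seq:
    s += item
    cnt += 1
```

Let's trace through this code step by step.

Initialize: s = 0
Initialize: cnt = 0
Initialize: seq = [3, 14, 12, 14, 3, 12]
Entering loop: for item in seq:

After execution: s = 58
58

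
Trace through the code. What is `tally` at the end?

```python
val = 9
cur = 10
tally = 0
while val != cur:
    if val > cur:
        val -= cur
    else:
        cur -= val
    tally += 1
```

Let's trace through this code step by step.

Initialize: val = 9
Initialize: cur = 10
Initialize: tally = 0
Entering loop: while val != cur:

After execution: tally = 9
9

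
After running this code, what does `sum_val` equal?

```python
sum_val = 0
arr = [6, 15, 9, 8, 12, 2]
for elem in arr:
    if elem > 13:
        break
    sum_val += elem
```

Let's trace through this code step by step.

Initialize: sum_val = 0
Initialize: arr = [6, 15, 9, 8, 12, 2]
Entering loop: for elem in arr:

After execution: sum_val = 6
6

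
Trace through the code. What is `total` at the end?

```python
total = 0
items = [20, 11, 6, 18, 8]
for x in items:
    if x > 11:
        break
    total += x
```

Let's trace through this code step by step.

Initialize: total = 0
Initialize: items = [20, 11, 6, 18, 8]
Entering loop: for x in items:

After execution: total = 0
0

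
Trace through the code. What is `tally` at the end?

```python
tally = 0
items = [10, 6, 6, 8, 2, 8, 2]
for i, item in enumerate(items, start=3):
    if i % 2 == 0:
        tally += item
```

Let's trace through this code step by step.

Initialize: tally = 0
Initialize: items = [10, 6, 6, 8, 2, 8, 2]
Entering loop: for i, item in enumerate(items, start=3):

After execution: tally = 22
22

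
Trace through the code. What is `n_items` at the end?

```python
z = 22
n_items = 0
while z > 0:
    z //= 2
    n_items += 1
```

Let's trace through this code step by step.

Initialize: z = 22
Initialize: n_items = 0
Entering loop: while z > 0:

After execution: n_items = 5
5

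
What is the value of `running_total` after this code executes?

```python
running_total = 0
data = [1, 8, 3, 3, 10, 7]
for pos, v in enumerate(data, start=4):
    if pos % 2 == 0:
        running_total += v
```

Let's trace through this code step by step.

Initialize: running_total = 0
Initialize: data = [1, 8, 3, 3, 10, 7]
Entering loop: for pos, v in enumerate(data, start=4):

After execution: running_total = 14
14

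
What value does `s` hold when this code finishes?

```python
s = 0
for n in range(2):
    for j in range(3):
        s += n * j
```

Let's trace through this code step by step.

Initialize: s = 0
Entering loop: for n in range(2):

After execution: s = 3
3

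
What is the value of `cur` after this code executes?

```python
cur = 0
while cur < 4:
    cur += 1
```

Let's trace through this code step by step.

Initialize: cur = 0
Entering loop: while cur < 4:

After execution: cur = 4
4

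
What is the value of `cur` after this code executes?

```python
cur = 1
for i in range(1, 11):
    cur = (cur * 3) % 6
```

Let's trace through this code step by step.

Initialize: cur = 1
Entering loop: for i in range(1, 11):

After execution: cur = 3
3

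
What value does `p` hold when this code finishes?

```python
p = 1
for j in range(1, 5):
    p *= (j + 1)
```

Let's trace through this code step by step.

Initialize: p = 1
Entering loop: for j in range(1, 5):

After execution: p = 120
120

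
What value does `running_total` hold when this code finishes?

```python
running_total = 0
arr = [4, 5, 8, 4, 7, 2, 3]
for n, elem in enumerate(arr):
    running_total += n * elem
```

Let's trace through this code step by step.

Initialize: running_total = 0
Initialize: arr = [4, 5, 8, 4, 7, 2, 3]
Entering loop: for n, elem in enumerate(arr):

After execution: running_total = 89
89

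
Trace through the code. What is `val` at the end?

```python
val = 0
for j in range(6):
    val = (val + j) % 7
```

Let's trace through this code step by step.

Initialize: val = 0
Entering loop: for j in range(6):

After execution: val = 1
1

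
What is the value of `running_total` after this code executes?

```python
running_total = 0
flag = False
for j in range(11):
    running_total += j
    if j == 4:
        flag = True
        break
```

Let's trace through this code step by step.

Initialize: running_total = 0
Initialize: flag = False
Entering loop: for j in range(11):

After execution: running_total = 10
10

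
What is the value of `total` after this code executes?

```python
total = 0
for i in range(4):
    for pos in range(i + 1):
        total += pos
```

Let's trace through this code step by step.

Initialize: total = 0
Entering loop: for i in range(4):

After execution: total = 10
10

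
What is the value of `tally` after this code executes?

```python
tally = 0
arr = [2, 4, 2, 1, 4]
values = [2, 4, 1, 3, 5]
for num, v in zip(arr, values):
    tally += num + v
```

Let's trace through this code step by step.

Initialize: tally = 0
Initialize: arr = [2, 4, 2, 1, 4]
Initialize: values = [2, 4, 1, 3, 5]
Entering loop: for num, v in zip(arr, values):

After execution: tally = 28
28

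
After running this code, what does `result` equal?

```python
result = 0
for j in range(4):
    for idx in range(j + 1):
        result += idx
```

Let's trace through this code step by step.

Initialize: result = 0
Entering loop: for j in range(4):

After execution: result = 10
10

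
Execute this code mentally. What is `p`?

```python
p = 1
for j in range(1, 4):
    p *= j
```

Let's trace through this code step by step.

Initialize: p = 1
Entering loop: for j in range(1, 4):

After execution: p = 6
6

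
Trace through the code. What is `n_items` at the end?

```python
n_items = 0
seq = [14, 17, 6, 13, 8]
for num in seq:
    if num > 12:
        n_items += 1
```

Let's trace through this code step by step.

Initialize: n_items = 0
Initialize: seq = [14, 17, 6, 13, 8]
Entering loop: for num in seq:

After execution: n_items = 3
3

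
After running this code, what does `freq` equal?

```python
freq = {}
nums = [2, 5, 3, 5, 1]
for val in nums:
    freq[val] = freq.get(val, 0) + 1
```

Let's trace through this code step by step.

Initialize: freq = {}
Initialize: nums = [2, 5, 3, 5, 1]
Entering loop: for val in nums:

After execution: freq = {2: 1, 5: 2, 3: 1, 1: 1}
{2: 1, 5: 2, 3: 1, 1: 1}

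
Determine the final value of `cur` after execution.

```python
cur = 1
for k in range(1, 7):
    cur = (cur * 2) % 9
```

Let's trace through this code step by step.

Initialize: cur = 1
Entering loop: for k in range(1, 7):

After execution: cur = 1
1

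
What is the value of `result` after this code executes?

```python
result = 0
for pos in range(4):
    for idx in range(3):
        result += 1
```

Let's trace through this code step by step.

Initialize: result = 0
Entering loop: for pos in range(4):

After execution: result = 12
12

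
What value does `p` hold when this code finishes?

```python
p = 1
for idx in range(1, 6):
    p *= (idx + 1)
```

Let's trace through this code step by step.

Initialize: p = 1
Entering loop: for idx in range(1, 6):

After execution: p = 720
720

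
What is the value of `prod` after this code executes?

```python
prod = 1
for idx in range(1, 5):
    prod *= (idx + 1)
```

Let's trace through this code step by step.

Initialize: prod = 1
Entering loop: for idx in range(1, 5):

After execution: prod = 120
120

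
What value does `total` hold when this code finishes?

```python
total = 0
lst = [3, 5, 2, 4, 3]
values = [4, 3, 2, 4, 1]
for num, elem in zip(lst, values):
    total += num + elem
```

Let's trace through this code step by step.

Initialize: total = 0
Initialize: lst = [3, 5, 2, 4, 3]
Initialize: values = [4, 3, 2, 4, 1]
Entering loop: for num, elem in zip(lst, values):

After execution: total = 31
31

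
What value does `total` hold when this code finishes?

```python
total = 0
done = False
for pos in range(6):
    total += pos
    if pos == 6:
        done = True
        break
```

Let's trace through this code step by step.

Initialize: total = 0
Initialize: done = False
Entering loop: for pos in range(6):

After execution: total = 15
15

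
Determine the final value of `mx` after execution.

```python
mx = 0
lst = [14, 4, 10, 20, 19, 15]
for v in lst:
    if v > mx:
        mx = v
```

Let's trace through this code step by step.

Initialize: mx = 0
Initialize: lst = [14, 4, 10, 20, 19, 15]
Entering loop: for v in lst:

After execution: mx = 20
20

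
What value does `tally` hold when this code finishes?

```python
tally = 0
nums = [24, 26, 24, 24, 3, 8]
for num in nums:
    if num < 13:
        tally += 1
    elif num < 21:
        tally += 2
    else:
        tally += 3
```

Let's trace through this code step by step.

Initialize: tally = 0
Initialize: nums = [24, 26, 24, 24, 3, 8]
Entering loop: for num in nums:

After execution: tally = 14
14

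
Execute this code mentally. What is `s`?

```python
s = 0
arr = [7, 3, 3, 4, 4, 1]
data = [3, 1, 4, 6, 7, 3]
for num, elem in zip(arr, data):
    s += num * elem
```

Let's trace through this code step by step.

Initialize: s = 0
Initialize: arr = [7, 3, 3, 4, 4, 1]
Initialize: data = [3, 1, 4, 6, 7, 3]
Entering loop: for num, elem in zip(arr, data):

After execution: s = 91
91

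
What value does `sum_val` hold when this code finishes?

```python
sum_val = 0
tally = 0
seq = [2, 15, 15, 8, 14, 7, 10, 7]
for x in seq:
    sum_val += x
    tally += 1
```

Let's trace through this code step by step.

Initialize: sum_val = 0
Initialize: tally = 0
Initialize: seq = [2, 15, 15, 8, 14, 7, 10, 7]
Entering loop: for x in seq:

After execution: sum_val = 78
78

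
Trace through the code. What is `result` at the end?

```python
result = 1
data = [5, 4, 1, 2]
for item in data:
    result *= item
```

Let's trace through this code step by step.

Initialize: result = 1
Initialize: data = [5, 4, 1, 2]
Entering loop: for item in data:

After execution: result = 40
40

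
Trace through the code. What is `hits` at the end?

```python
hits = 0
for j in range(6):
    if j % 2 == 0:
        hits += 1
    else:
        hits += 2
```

Let's trace through this code step by step.

Initialize: hits = 0
Entering loop: for j in range(6):

After execution: hits = 9
9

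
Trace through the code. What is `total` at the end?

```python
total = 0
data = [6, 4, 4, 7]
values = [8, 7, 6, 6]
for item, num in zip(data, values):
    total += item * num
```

Let's trace through this code step by step.

Initialize: total = 0
Initialize: data = [6, 4, 4, 7]
Initialize: values = [8, 7, 6, 6]
Entering loop: for item, num in zip(data, values):

After execution: total = 142
142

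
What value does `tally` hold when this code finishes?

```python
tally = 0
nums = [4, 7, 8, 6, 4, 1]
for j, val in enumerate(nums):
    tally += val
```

Let's trace through this code step by step.

Initialize: tally = 0
Initialize: nums = [4, 7, 8, 6, 4, 1]
Entering loop: for j, val in enumerate(nums):

After execution: tally = 30
30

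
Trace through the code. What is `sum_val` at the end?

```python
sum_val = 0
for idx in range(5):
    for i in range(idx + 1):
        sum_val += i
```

Let's trace through this code step by step.

Initialize: sum_val = 0
Entering loop: for idx in range(5):

After execution: sum_val = 20
20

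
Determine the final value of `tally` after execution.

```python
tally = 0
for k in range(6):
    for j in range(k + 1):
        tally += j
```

Let's trace through this code step by step.

Initialize: tally = 0
Entering loop: for k in range(6):

After execution: tally = 35
35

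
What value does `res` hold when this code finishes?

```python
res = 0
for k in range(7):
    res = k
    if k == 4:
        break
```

Let's trace through this code step by step.

Initialize: res = 0
Entering loop: for k in range(7):

After execution: res = 4
4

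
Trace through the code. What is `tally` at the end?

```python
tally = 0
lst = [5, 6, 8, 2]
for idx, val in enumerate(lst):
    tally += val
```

Let's trace through this code step by step.

Initialize: tally = 0
Initialize: lst = [5, 6, 8, 2]
Entering loop: for idx, val in enumerate(lst):

After execution: tally = 21
21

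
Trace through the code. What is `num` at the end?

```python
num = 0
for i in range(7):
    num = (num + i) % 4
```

Let's trace through this code step by step.

Initialize: num = 0
Entering loop: for i in range(7):

After execution: num = 1
1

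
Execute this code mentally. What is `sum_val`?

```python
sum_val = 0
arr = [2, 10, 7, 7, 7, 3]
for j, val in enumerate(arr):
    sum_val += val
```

Let's trace through this code step by step.

Initialize: sum_val = 0
Initialize: arr = [2, 10, 7, 7, 7, 3]
Entering loop: for j, val in enumerate(arr):

After execution: sum_val = 36
36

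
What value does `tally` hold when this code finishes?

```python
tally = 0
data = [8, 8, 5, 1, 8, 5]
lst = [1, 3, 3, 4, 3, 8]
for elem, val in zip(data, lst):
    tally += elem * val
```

Let's trace through this code step by step.

Initialize: tally = 0
Initialize: data = [8, 8, 5, 1, 8, 5]
Initialize: lst = [1, 3, 3, 4, 3, 8]
Entering loop: for elem, val in zip(data, lst):

After execution: tally = 115
115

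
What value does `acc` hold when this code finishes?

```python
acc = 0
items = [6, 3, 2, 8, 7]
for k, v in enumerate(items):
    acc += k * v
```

Let's trace through this code step by step.

Initialize: acc = 0
Initialize: items = [6, 3, 2, 8, 7]
Entering loop: for k, v in enumerate(items):

After execution: acc = 59
59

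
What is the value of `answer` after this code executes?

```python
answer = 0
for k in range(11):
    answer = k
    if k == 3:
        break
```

Let's trace through this code step by step.

Initialize: answer = 0
Entering loop: for k in range(11):

After execution: answer = 3
3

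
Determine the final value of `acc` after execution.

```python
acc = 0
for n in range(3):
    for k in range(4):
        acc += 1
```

Let's trace through this code step by step.

Initialize: acc = 0
Entering loop: for n in range(3):

After execution: acc = 12
12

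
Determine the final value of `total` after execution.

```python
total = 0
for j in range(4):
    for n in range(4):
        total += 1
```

Let's trace through this code step by step.

Initialize: total = 0
Entering loop: for j in range(4):

After execution: total = 16
16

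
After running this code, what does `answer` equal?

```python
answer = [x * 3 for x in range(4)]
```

Let's trace through this code step by step.

Initialize: answer = [x * 3 for x in range(4)]

After execution: answer = [0, 3, 6, 9]
[0, 3, 6, 9]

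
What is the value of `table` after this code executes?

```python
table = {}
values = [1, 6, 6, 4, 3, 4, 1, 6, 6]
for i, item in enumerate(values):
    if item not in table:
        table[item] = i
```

Let's trace through this code step by step.

Initialize: table = {}
Initialize: values = [1, 6, 6, 4, 3, 4, 1, 6, 6]
Entering loop: for i, item in enumerate(values):

After execution: table = {1: 0, 6: 1, 4: 3, 3: 4}
{1: 0, 6: 1, 4: 3, 3: 4}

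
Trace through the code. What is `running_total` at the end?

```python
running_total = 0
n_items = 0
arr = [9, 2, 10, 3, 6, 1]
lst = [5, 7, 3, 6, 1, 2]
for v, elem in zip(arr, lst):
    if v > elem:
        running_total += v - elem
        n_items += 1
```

Let's trace through this code step by step.

Initialize: running_total = 0
Initialize: n_items = 0
Initialize: arr = [9, 2, 10, 3, 6, 1]
Initialize: lst = [5, 7, 3, 6, 1, 2]
Entering loop: for v, elem in zip(arr, lst):

After execution: running_total = 16
16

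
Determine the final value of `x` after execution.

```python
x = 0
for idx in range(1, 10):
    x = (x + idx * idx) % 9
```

Let's trace through this code step by step.

Initialize: x = 0
Entering loop: for idx in range(1, 10):

After execution: x = 6
6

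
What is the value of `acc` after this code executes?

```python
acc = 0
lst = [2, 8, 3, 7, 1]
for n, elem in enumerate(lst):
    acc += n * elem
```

Let's trace through this code step by step.

Initialize: acc = 0
Initialize: lst = [2, 8, 3, 7, 1]
Entering loop: for n, elem in enumerate(lst):

After execution: acc = 39
39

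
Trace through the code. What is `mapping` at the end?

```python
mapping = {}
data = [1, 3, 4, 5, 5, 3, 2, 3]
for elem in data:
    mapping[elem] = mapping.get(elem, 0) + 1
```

Let's trace through this code step by step.

Initialize: mapping = {}
Initialize: data = [1, 3, 4, 5, 5, 3, 2, 3]
Entering loop: for elem in data:

After execution: mapping = {1: 1, 3: 3, 4: 1, 5: 2, 2: 1}
{1: 1, 3: 3, 4: 1, 5: 2, 2: 1}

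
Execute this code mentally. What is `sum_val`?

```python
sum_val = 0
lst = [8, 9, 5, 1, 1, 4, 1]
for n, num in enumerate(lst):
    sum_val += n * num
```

Let's trace through this code step by step.

Initialize: sum_val = 0
Initialize: lst = [8, 9, 5, 1, 1, 4, 1]
Entering loop: for n, num in enumerate(lst):

After execution: sum_val = 52
52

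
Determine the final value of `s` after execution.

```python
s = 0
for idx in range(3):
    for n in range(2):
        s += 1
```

Let's trace through this code step by step.

Initialize: s = 0
Entering loop: for idx in range(3):

After execution: s = 6
6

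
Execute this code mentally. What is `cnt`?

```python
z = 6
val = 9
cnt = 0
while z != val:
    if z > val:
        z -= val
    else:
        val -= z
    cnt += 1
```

Let's trace through this code step by step.

Initialize: z = 6
Initialize: val = 9
Initialize: cnt = 0
Entering loop: while z != val:

After execution: cnt = 2
2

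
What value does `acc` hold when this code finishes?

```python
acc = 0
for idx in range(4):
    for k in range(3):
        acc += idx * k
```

Let's trace through this code step by step.

Initialize: acc = 0
Entering loop: for idx in range(4):

After execution: acc = 18
18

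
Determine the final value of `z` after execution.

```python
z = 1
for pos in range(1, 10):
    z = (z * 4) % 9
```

Let's trace through this code step by step.

Initialize: z = 1
Entering loop: for pos in range(1, 10):

After execution: z = 1
1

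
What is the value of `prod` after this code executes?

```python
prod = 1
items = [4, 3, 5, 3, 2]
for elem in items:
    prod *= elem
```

Let's trace through this code step by step.

Initialize: prod = 1
Initialize: items = [4, 3, 5, 3, 2]
Entering loop: for elem in items:

After execution: prod = 360
360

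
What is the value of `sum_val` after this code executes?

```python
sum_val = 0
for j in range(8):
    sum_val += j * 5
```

Let's trace through this code step by step.

Initialize: sum_val = 0
Entering loop: for j in range(8):

After execution: sum_val = 140
140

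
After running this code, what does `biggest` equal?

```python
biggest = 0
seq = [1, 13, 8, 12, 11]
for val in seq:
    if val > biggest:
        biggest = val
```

Let's trace through this code step by step.

Initialize: biggest = 0
Initialize: seq = [1, 13, 8, 12, 11]
Entering loop: for val in seq:

After execution: biggest = 13
13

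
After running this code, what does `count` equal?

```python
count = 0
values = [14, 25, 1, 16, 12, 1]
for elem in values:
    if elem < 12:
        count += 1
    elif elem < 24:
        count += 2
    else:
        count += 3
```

Let's trace through this code step by step.

Initialize: count = 0
Initialize: values = [14, 25, 1, 16, 12, 1]
Entering loop: for elem in values:

After execution: count = 11
11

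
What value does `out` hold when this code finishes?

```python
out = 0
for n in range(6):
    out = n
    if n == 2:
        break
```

Let's trace through this code step by step.

Initialize: out = 0
Entering loop: for n in range(6):

After execution: out = 2
2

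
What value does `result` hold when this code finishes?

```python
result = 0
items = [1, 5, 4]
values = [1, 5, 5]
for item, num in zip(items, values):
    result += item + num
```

Let's trace through this code step by step.

Initialize: result = 0
Initialize: items = [1, 5, 4]
Initialize: values = [1, 5, 5]
Entering loop: for item, num in zip(items, values):

After execution: result = 21
21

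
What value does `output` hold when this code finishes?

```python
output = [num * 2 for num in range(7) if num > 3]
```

Let's trace through this code step by step.

Initialize: output = [num * 2 for num in range(7) if num > 3]

After execution: output = [8, 10, 12]
[8, 10, 12]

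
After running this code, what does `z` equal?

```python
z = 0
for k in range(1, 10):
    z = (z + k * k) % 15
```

Let's trace through this code step by step.

Initialize: z = 0
Entering loop: for k in range(1, 10):

After execution: z = 0
0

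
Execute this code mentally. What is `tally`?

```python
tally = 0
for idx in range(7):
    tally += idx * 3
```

Let's trace through this code step by step.

Initialize: tally = 0
Entering loop: for idx in range(7):

After execution: tally = 63
63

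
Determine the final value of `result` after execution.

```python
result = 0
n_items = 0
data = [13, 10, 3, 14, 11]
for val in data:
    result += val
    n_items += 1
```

Let's trace through this code step by step.

Initialize: result = 0
Initialize: n_items = 0
Initialize: data = [13, 10, 3, 14, 11]
Entering loop: for val in data:

After execution: result = 51
51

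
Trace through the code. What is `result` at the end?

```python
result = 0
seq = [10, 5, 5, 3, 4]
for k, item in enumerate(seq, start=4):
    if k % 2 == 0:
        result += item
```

Let's trace through this code step by step.

Initialize: result = 0
Initialize: seq = [10, 5, 5, 3, 4]
Entering loop: for k, item in enumerate(seq, start=4):

After execution: result = 19
19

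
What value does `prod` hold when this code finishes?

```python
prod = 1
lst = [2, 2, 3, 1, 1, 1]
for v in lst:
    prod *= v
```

Let's trace through this code step by step.

Initialize: prod = 1
Initialize: lst = [2, 2, 3, 1, 1, 1]
Entering loop: for v in lst:

After execution: prod = 12
12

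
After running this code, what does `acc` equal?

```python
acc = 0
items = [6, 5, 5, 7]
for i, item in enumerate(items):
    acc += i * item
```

Let's trace through this code step by step.

Initialize: acc = 0
Initialize: items = [6, 5, 5, 7]
Entering loop: for i, item in enumerate(items):

After execution: acc = 36
36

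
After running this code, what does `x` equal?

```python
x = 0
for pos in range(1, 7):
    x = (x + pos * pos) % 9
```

Let's trace through this code step by step.

Initialize: x = 0
Entering loop: for pos in range(1, 7):

After execution: x = 1
1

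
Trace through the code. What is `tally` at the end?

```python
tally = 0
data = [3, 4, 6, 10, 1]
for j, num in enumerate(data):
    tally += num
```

Let's trace through this code step by step.

Initialize: tally = 0
Initialize: data = [3, 4, 6, 10, 1]
Entering loop: for j, num in enumerate(data):

After execution: tally = 24
24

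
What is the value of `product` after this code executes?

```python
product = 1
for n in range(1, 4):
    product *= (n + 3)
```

Let's trace through this code step by step.

Initialize: product = 1
Entering loop: for n in range(1, 4):

After execution: product = 120
120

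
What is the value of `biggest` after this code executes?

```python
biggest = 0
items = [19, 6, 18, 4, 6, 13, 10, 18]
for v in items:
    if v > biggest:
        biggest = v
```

Let's trace through this code step by step.

Initialize: biggest = 0
Initialize: items = [19, 6, 18, 4, 6, 13, 10, 18]
Entering loop: for v in items:

After execution: biggest = 19
19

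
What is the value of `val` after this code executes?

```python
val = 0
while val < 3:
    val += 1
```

Let's trace through this code step by step.

Initialize: val = 0
Entering loop: while val < 3:

After execution: val = 3
3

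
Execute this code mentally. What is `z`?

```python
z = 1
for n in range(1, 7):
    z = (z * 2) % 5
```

Let's trace through this code step by step.

Initialize: z = 1
Entering loop: for n in range(1, 7):

After execution: z = 4
4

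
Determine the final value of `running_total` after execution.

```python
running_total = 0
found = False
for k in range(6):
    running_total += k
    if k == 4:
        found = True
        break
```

Let's trace through this code step by step.

Initialize: running_total = 0
Initialize: found = False
Entering loop: for k in range(6):

After execution: running_total = 10
10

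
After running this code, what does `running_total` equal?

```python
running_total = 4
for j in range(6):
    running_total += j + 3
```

Let's trace through this code step by step.

Initialize: running_total = 4
Entering loop: for j in range(6):

After execution: running_total = 37
37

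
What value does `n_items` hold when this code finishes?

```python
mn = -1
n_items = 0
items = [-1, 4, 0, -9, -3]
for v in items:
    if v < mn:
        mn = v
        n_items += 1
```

Let's trace through this code step by step.

Initialize: mn = -1
Initialize: n_items = 0
Initialize: items = [-1, 4, 0, -9, -3]
Entering loop: for v in items:

After execution: n_items = 1
1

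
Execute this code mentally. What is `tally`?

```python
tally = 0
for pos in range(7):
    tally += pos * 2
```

Let's trace through this code step by step.

Initialize: tally = 0
Entering loop: for pos in range(7):

After execution: tally = 42
42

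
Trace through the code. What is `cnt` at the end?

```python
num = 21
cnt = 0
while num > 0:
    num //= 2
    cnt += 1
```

Let's trace through this code step by step.

Initialize: num = 21
Initialize: cnt = 0
Entering loop: while num > 0:

After execution: cnt = 5
5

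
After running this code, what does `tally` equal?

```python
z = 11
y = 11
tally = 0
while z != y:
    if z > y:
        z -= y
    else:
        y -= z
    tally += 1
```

Let's trace through this code step by step.

Initialize: z = 11
Initialize: y = 11
Initialize: tally = 0
Entering loop: while z != y:

After execution: tally = 0
0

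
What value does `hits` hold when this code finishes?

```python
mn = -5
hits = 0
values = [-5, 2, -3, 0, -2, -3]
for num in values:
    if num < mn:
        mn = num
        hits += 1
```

Let's trace through this code step by step.

Initialize: mn = -5
Initialize: hits = 0
Initialize: values = [-5, 2, -3, 0, -2, -3]
Entering loop: for num in values:

After execution: hits = 0
0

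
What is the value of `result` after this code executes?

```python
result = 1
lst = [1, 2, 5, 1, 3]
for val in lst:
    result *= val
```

Let's trace through this code step by step.

Initialize: result = 1
Initialize: lst = [1, 2, 5, 1, 3]
Entering loop: for val in lst:

After execution: result = 30
30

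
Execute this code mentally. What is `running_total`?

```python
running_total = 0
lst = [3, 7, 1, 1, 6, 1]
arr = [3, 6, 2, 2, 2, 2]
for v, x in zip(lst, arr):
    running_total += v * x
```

Let's trace through this code step by step.

Initialize: running_total = 0
Initialize: lst = [3, 7, 1, 1, 6, 1]
Initialize: arr = [3, 6, 2, 2, 2, 2]
Entering loop: for v, x in zip(lst, arr):

After execution: running_total = 69
69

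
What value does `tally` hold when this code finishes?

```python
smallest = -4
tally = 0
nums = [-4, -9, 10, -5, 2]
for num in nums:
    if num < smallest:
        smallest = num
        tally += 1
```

Let's trace through this code step by step.

Initialize: smallest = -4
Initialize: tally = 0
Initialize: nums = [-4, -9, 10, -5, 2]
Entering loop: for num in nums:

After execution: tally = 1
1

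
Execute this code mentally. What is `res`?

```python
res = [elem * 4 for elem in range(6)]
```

Let's trace through this code step by step.

Initialize: res = [elem * 4 for elem in range(6)]

After execution: res = [0, 4, 8, 12, 16, 20]
[0, 4, 8, 12, 16, 20]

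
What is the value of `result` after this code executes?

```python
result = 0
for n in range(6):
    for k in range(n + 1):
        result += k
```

Let's trace through this code step by step.

Initialize: result = 0
Entering loop: for n in range(6):

After execution: result = 35
35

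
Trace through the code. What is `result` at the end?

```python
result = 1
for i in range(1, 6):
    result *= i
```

Let's trace through this code step by step.

Initialize: result = 1
Entering loop: for i in range(1, 6):

After execution: result = 120
120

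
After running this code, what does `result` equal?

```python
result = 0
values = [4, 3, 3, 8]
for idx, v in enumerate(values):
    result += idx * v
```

Let's trace through this code step by step.

Initialize: result = 0
Initialize: values = [4, 3, 3, 8]
Entering loop: for idx, v in enumerate(values):

After execution: result = 33
33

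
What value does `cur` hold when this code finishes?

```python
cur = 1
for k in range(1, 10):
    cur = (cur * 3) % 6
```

Let's trace through this code step by step.

Initialize: cur = 1
Entering loop: for k in range(1, 10):

After execution: cur = 3
3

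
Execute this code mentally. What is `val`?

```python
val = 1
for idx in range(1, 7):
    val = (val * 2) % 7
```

Let's trace through this code step by step.

Initialize: val = 1
Entering loop: for idx in range(1, 7):

After execution: val = 1
1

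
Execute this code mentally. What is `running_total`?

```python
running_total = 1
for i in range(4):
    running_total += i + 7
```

Let's trace through this code step by step.

Initialize: running_total = 1
Entering loop: for i in range(4):

After execution: running_total = 35
35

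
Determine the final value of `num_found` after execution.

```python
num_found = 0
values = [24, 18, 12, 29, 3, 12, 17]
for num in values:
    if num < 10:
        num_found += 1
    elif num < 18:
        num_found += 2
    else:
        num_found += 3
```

Let's trace through this code step by step.

Initialize: num_found = 0
Initialize: values = [24, 18, 12, 29, 3, 12, 17]
Entering loop: for num in values:

After execution: num_found = 16
16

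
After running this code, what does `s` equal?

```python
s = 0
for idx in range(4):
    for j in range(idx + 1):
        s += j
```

Let's trace through this code step by step.

Initialize: s = 0
Entering loop: for idx in range(4):

After execution: s = 10
10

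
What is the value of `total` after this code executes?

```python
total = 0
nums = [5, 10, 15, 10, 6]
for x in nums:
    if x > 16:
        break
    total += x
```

Let's trace through this code step by step.

Initialize: total = 0
Initialize: nums = [5, 10, 15, 10, 6]
Entering loop: for x in nums:

After execution: total = 46
46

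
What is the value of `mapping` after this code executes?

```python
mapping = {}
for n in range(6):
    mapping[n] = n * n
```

Let's trace through this code step by step.

Initialize: mapping = {}
Entering loop: for n in range(6):

After execution: mapping = {0: 0, 1: 1, 2: 4, 3: 9, 4: 16, 5: 25}
{0: 0, 1: 1, 2: 4, 3: 9, 4: 16, 5: 25}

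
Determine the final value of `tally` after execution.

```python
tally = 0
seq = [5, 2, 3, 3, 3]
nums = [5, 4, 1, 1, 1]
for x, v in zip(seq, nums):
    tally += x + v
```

Let's trace through this code step by step.

Initialize: tally = 0
Initialize: seq = [5, 2, 3, 3, 3]
Initialize: nums = [5, 4, 1, 1, 1]
Entering loop: for x, v in zip(seq, nums):

After execution: tally = 28
28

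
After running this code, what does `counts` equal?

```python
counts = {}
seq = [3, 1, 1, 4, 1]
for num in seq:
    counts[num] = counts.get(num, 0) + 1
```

Let's trace through this code step by step.

Initialize: counts = {}
Initialize: seq = [3, 1, 1, 4, 1]
Entering loop: for num in seq:

After execution: counts = {3: 1, 1: 3, 4: 1}
{3: 1, 1: 3, 4: 1}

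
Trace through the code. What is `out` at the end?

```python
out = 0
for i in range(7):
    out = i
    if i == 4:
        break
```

Let's trace through this code step by step.

Initialize: out = 0
Entering loop: for i in range(7):

After execution: out = 4
4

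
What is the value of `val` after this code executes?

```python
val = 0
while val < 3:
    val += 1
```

Let's trace through this code step by step.

Initialize: val = 0
Entering loop: while val < 3:

After execution: val = 3
3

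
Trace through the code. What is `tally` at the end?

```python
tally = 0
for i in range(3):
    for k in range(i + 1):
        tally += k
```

Let's trace through this code step by step.

Initialize: tally = 0
Entering loop: for i in range(3):

After execution: tally = 4
4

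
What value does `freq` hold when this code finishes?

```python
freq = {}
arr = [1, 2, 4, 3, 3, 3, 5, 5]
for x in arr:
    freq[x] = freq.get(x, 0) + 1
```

Let's trace through this code step by step.

Initialize: freq = {}
Initialize: arr = [1, 2, 4, 3, 3, 3, 5, 5]
Entering loop: for x in arr:

After execution: freq = {1: 1, 2: 1, 4: 1, 3: 3, 5: 2}
{1: 1, 2: 1, 4: 1, 3: 3, 5: 2}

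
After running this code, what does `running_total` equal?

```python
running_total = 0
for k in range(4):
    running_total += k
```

Let's trace through this code step by step.

Initialize: running_total = 0
Entering loop: for k in range(4):

After execution: running_total = 6
6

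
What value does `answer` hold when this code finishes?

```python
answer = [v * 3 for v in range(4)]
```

Let's trace through this code step by step.

Initialize: answer = [v * 3 for v in range(4)]

After execution: answer = [0, 3, 6, 9]
[0, 3, 6, 9]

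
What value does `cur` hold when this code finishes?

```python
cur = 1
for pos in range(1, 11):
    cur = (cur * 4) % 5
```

Let's trace through this code step by step.

Initialize: cur = 1
Entering loop: for pos in range(1, 11):

After execution: cur = 1
1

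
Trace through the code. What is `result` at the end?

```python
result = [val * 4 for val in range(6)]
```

Let's trace through this code step by step.

Initialize: result = [val * 4 for val in range(6)]

After execution: result = [0, 4, 8, 12, 16, 20]
[0, 4, 8, 12, 16, 20]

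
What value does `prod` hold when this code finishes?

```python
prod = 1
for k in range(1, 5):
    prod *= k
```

Let's trace through this code step by step.

Initialize: prod = 1
Entering loop: for k in range(1, 5):

After execution: prod = 24
24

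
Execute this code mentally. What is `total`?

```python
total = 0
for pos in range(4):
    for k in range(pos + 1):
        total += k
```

Let's trace through this code step by step.

Initialize: total = 0
Entering loop: for pos in range(4):

After execution: total = 10
10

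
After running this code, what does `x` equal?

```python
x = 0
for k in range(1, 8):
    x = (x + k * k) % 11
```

Let's trace through this code step by step.

Initialize: x = 0
Entering loop: for k in range(1, 8):

After execution: x = 8
8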